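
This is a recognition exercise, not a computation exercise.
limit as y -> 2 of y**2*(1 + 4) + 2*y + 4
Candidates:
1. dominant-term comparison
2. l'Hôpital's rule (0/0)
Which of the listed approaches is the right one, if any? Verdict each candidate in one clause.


Technique: no special technique — no zero denominators, no indeterminate clash at 2 — substitute and read off the value.
- dominant-term comparison: no dominant power emerges to decide the limit by degree comparison.
- l'Hôpital's rule (0/0) — substituting the point produces a determinate value, not a 0 over 0 clash.


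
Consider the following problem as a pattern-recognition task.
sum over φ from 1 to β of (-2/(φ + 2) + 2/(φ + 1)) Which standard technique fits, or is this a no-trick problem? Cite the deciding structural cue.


Technique: telescoping — difference-of-shifts structure (each term adds 2/(φ + 1), then subtracts its one-index-advanced value, which the following term adds back) leaves only the first and last pieces standing.


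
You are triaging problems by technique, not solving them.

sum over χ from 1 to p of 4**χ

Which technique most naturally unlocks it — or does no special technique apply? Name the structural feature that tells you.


Technique: the geometric series formula — check a ratio of consecutive terms: it is 4, independent of the index, so the geometric formula closes the sum.


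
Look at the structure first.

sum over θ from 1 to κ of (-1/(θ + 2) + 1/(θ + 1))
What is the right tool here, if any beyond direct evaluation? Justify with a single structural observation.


Verdict: telescoping — difference-of-shifts structure (each term adds 1/(θ + 1), then subtracts its one-index-advanced value, which the following term adds back) leaves only the first and last pieces standing.


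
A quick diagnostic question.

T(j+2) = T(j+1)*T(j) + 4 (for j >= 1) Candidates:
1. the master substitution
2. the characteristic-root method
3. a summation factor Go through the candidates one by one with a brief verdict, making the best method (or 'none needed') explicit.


Method: no special technique — a nonlinear dependence on earlier terms breaks linearity, and with it every superposition-based closed form.
- the master substitution — the recursive argument is a shift of the index, not a fixed fraction of it.
- the characteristic-root method — nonlinearity rules out exponential-mode superposition from the start.
- a summation factor — no summation factor applies — the rule is not linear in the sequence values.


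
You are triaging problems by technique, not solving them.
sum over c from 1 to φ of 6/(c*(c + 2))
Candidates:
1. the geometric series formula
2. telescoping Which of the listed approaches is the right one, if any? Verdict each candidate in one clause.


Technique: telescoping — rewrite 6/(c*(c + 2)) as simple fractions and successive terms eat each other — only the edges survive.
- the geometric series formula — there is no constant term-to-term ratio.
- telescoping — a fit — the right tool for this form.


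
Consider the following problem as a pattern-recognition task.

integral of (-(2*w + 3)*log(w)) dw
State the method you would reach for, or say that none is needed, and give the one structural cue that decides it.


Technique: integration by parts — a polynomial next to log(w): integrate the polynomial, differentiate the log, and the integral simplifies in one pass.


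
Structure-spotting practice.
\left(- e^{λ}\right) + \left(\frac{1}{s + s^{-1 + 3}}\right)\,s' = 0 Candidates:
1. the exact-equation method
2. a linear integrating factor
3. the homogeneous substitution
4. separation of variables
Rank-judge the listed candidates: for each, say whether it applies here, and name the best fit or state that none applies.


Diagnosis: separation of variables — one side of the product carries the independent variable, the other the unknown — the textbook separation shape. A Bernoulli rewrite would carry it as the equation stands — separating the variables needs no rearrangement either.
- the exact-equation method: the cross-partial test holds only vacuously — each coefficient lives in its own variable, so the exactness machinery reads no structure the split form does not already show.
- a linear integrating factor: the unknown enters nonlinearly (through a power, a denominator, or a transcendental function), which the linear integrating-factor recipe cannot absorb as-is — any repair would come from a preliminary substitution, not the factor.
- the homogeneous substitution — the slope changes under joint rescaling, failing the degree-zero test.
- separation of variables — applicable, and directly so.


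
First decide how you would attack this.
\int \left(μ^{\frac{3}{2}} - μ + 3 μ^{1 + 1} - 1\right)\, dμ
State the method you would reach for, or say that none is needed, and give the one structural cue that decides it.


Technique: no special technique — the integrand is a sum of constant multiples of powers of μ — integrate term by term.


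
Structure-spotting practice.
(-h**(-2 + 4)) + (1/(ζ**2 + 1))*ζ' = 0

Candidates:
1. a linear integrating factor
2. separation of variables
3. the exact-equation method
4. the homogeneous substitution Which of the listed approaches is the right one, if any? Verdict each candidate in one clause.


Verdict: separation of variables — all dependence on the two variables factors apart, the defining separable shape.
- a linear integrating factor: the unknown enters nonlinearly (through a power, a denominator, or a transcendental function), which the linear integrating-factor recipe cannot absorb as-is — any repair would come from a preliminary substitution, not the factor.
- separation of variables: applicable, and directly so.
- the exact-equation method — the cross-partial test holds only vacuously — each coefficient lives in its own variable, so the exactness machinery reads no structure the split form does not already show.
- the homogeneous substitution: the ratio of the variables does not determine the slope.


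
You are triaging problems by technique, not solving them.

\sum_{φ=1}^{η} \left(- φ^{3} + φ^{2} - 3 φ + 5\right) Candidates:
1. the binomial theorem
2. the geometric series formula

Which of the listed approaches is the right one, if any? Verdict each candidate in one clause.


Best approach: no special technique — with only polynomial terms in φ present, the classical sum-of-powers identities are all you need.
- the binomial theorem: there is no sum-raised-to-a-power identity hiding in these terms.
- the geometric series formula: there is no constant term-to-term ratio.


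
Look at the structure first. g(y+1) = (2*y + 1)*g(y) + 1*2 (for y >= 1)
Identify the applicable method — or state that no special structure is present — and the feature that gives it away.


Technique: a summation factor — the coefficient 2*y + 1 drifts with the index, so no fixed root exists; normalizing by the cumulative product telescopes it.


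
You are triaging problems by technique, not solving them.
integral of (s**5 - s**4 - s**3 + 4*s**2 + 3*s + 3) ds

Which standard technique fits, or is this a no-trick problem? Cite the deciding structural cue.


Best approach: no special technique — scan for structure and find none: constant multiples of powers of s, integrate directly.


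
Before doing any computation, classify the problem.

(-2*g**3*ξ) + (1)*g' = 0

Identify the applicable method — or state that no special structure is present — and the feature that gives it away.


Method: separation of variables — solved for the derivative, the right side splits multiplicatively into a function of each variable alone — divide and integrate each side.


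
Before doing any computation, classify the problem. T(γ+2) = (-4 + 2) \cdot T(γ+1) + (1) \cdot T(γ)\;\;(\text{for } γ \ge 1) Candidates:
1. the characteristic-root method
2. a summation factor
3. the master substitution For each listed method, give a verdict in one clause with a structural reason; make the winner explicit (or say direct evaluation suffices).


Diagnosis: the characteristic-root method — this is the constant-coefficient homogeneous case — the whole solution in γ reduces to a polynomial's roots.
- the characteristic-root method: applicable, and directly so.
- a summation factor — a summation factor telescopes one-step recursions; this one carries higher-order memory.
- the master substitution: the recursion steps by a constant offset, so exponential reindexing is pointless.


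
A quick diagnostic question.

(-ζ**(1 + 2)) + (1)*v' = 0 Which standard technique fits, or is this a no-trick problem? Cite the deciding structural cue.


Technique: no special technique — solved for the derivative, v never appears on the right — this is a direct integration in ζ, not a differential-equations problem at heart.


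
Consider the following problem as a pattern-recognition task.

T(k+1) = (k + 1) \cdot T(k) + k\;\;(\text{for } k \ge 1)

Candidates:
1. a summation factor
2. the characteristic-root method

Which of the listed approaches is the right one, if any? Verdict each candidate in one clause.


Method: a summation factor — normalize by the running product of k + 1: the left side becomes a difference, and differences sum.
- a summation factor: applicable, and directly so.
- the characteristic-root method: the coefficients change with the index, which the root method cannot absorb.


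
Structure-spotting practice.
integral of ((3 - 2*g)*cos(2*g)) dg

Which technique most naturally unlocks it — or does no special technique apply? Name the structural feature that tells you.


Technique: integration by parts — a polynomial factor 3 - 2*g multiplies cos(2*g); differentiating 3 - 2*g lowers its degree while cos(2*g) integrates cleanly, so parts wins.


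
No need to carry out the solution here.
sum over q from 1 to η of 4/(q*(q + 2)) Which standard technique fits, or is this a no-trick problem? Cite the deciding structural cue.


Method: telescoping — 4/(q*(q + 2)) hides a difference of shifted reciprocals — decompose it and the middle of the sum vanishes.


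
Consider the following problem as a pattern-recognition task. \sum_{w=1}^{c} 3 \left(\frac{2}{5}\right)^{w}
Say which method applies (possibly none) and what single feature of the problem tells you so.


Technique: the geometric series formula — term-over-term division gives \frac{2}{5} every time — index-free ratio, geometric sum formula applies.


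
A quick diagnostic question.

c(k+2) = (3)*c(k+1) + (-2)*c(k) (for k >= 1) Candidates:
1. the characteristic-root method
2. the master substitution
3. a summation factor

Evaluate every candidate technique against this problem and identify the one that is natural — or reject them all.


Technique: the characteristic-root method — because shifting k leaves the equation's coefficients unchanged, exponential trials reduce it to algebra.
- the characteristic-root method — applicable, and directly so.
- the master substitution: the recursion shifts the index rather than dividing it.
- a summation factor — a summation factor telescopes one-step recursions; this one carries higher-order memory.


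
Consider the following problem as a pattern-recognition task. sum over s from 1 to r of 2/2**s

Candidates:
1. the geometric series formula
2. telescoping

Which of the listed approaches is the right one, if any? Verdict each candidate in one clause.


Verdict: the geometric series formula — consecutive terms stand in a fixed index-free ratio — the geometric sum formula closes it.
- the geometric series formula — yes, a natural case for it.
- telescoping — neither a shifted-difference shape nor integer-spaced poles are present.


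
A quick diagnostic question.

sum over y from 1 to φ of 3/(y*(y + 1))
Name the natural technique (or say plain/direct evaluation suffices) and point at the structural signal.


Technique: telescoping — poles of 3/(y*(y + 1)) differ by an integer, the telltale of a telescoping partial-fraction sum.


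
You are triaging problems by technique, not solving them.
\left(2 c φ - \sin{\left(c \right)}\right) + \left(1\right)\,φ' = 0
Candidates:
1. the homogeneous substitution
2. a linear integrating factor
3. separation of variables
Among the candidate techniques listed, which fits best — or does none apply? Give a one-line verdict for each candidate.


Method: a linear integrating factor — first power of φ, nonzero forcing: the integrating-factor recipe applies verbatim with p = 2 c.
- the homogeneous substitution — the ratio of the variables does not determine the slope.
- a linear integrating factor — a fit — the right tool for this form.
- separation of variables — the two dependences are entangled, not a clean product of one-variable pieces.


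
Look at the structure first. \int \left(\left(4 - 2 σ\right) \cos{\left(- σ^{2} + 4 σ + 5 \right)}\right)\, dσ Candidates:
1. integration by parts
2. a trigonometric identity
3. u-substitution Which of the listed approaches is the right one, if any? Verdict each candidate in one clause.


Technique: u-substitution — spotting that 4 - 2 σ is a constant multiple of the derivative of - σ^{2} + 4 σ + 5 is the key observation — substitute u = - σ^{2} + 4 σ + 5 and the integral becomes one-dimensional in u.
- integration by parts — a polynomial factor is present, but its partner is not an exp, sine, or cosine of a degree-1 argument, nor a logarithm.
- a trigonometric identity: there is no trigonometric structure whose rewriting would simplify the integrand.
- u-substitution — yes, a natural case for it.


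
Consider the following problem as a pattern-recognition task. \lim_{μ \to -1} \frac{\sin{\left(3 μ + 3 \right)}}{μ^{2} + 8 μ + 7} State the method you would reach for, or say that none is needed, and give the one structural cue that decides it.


Technique: l'Hôpital's rule (0/0) — substituting -1 gives 0 over 0; differentiate top and bottom once and re-evaluate. Expanding numerator and denominator to first order gives the same value — the rule automates exactly that.


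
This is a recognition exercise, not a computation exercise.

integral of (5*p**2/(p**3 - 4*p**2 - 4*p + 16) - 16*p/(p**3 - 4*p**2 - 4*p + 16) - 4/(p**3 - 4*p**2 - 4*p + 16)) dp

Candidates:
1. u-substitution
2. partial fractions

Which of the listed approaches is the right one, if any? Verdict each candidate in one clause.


Verdict: partial fractions — the bottom, p**3 - 4*p**2 - 4*p + 16, comes apart into simple factors, and a proper rational function over split factors decomposes.
- u-substitution: no subexpression of the integrand serves as a whole-integral substitution inner — individual terms may offer their own, but none carries its derivative as a factor of the full integrand; a working change of variable would have to be constructed from outside the expression.
- partial fractions — yes, a natural case for it.


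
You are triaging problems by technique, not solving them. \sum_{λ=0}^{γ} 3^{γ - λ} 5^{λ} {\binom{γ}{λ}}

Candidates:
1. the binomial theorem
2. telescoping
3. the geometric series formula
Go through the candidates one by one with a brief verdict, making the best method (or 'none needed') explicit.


Diagnosis: the binomial theorem — the binomial coefficients weight matched powers of 5 and 3, which is exactly the expansion of a binomial power.
- the binomial theorem — applies; the problem has the shape this method handles.
- telescoping: as presented, consecutive terms share no shifted copy to cancel against — no rewrite is on display to change that.
- the geometric series formula: there is no constant term-to-term ratio.


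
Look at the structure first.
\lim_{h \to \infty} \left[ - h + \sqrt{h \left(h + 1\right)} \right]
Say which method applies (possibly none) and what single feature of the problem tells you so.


Technique: conjugate multiplication — the difference \sqrt{h \left(h + 1\right)} - h is an ∞ − ∞ stalemate; its conjugate partner breaks the tie.


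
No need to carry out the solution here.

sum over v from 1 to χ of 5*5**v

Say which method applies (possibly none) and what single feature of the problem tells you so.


Method: the geometric series formula — check a ratio of consecutive terms: it is 5, independent of the index, so the geometric formula closes the sum.


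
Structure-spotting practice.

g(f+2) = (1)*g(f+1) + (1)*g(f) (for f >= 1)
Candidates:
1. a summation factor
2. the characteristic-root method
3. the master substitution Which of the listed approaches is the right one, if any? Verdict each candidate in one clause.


Technique: the characteristic-root method — shift-invariance with fixed coefficients calls for exponential trials; the characteristic polynomial finds every r^f.
- a summation factor — the recurrence reaches back more than one step, outside the first-order family a summation factor normalizes.
- the characteristic-root method — applicable, and directly so.
- the master substitution — with no divided-index recursive call, reindexing by powers of a base buys nothing.


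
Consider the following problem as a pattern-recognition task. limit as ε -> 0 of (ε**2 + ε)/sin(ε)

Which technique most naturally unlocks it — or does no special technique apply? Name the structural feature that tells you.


Best approach: l'Hôpital's rule (0/0) — the 0/0 form at 0 is the signature situation for l'Hôpital's rule. A local series expansion at the point resolves it as well; the rule is the packaged version of that step.


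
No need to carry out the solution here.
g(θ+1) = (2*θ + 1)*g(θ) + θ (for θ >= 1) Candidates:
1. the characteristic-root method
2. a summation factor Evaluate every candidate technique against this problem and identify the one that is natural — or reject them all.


Method: a summation factor — first-order, linear, moving coefficient 2*θ + 1: the discrete analogue of an integrating factor handles it.
- the characteristic-root method: the coefficients change with the index, which the root method cannot absorb.
- a summation factor: a fit — the right tool for this form.


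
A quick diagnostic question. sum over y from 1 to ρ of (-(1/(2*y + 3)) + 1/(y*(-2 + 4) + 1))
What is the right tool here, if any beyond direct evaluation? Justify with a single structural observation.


Technique: telescoping — write out three consecutive terms and watch the interior cancel: the advanced copy one term subtracts reappears as the very next term's leading piece, pair after pair.


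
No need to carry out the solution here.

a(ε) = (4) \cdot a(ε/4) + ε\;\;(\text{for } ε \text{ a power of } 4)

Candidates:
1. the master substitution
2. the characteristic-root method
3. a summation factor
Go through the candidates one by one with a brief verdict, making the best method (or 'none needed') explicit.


Technique: the master substitution — the argument contracts 4-fold per step: reindex ε exponentially and solve the linear recurrence in the new index.
- the master substitution: yes — fits the structure here.
- the characteristic-root method: the recursion divides its index rather than shifting it — outside the constant-shift family the root method covers.
- a summation factor: the recursion divides its index rather than shifting it — there is no previous-term chain for a summation factor to telescope.


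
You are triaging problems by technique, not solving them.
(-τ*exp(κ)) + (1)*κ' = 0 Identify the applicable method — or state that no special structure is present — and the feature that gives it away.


Verdict: separation of variables — the derivative equals a pure function of τ (namely τ) times a pure function of κ (namely exp(κ)); divide and integrate each side.


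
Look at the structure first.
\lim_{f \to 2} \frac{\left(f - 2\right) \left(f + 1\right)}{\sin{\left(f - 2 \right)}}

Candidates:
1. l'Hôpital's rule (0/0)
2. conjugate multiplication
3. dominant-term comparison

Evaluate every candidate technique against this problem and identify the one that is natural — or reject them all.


Verdict: l'Hôpital's rule (0/0) — the 0/0 form at 2 is the signature situation for l'Hôpital's rule. One could equally expand both pieces locally and compare leading terms; the rule does that in one stroke.
- l'Hôpital's rule (0/0): a fit — the right tool for this form.
- conjugate multiplication: multiplying by a conjugate would not remove any indeterminacy here.
- dominant-term comparison — this is not a rational comparison of growth rates at infinity.


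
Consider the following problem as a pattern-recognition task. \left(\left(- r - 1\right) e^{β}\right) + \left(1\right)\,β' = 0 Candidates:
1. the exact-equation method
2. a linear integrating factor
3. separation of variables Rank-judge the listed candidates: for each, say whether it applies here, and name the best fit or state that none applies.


Verdict: separation of variables — separating collects all β-dependence with the derivative and leaves all r-dependence opposite: variables separate.
- the exact-equation method: exactness fails on the nose — the mixed partials do not match.
- a linear integrating factor: a nonlinear term in the unknown puts this outside the integrating-factor template.
- separation of variables: a fit — the right tool for this form.


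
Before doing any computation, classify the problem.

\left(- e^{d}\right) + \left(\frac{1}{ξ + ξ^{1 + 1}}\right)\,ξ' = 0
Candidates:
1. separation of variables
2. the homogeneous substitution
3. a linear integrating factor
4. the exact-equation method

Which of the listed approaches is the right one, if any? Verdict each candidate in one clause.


Best approach: separation of variables — one side of the product carries the independent variable, the other the unknown — the textbook separation shape. A Bernoulli substitution applies to this equation as given; separation takes the same equation in its displayed form.
- separation of variables: applies; the problem has the shape this method handles.
- the homogeneous substitution — solved for the derivative, the right side changes under joint scaling of the two variables.
- a linear integrating factor: the unknown enters nonlinearly (through a power, a denominator, or a transcendental function), which the linear integrating-factor recipe cannot absorb as-is — any repair would come from a preliminary substitution, not the factor.
- the exact-equation method: the cross-partial test holds only vacuously — each coefficient lives in its own variable, so the exactness machinery reads no structure the split form does not already show.


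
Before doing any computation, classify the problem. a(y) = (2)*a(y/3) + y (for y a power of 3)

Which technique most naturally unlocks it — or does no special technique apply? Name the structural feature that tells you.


Method: the master substitution — the argument shrinks by the factor 3, so measure the index on a logarithmic scale and the recursion becomes a shift.


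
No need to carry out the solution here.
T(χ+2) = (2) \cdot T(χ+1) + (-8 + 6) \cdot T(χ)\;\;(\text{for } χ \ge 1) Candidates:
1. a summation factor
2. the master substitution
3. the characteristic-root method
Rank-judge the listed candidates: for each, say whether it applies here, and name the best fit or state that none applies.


Diagnosis: the characteristic-root method — try a geometric ansatz r^χ: constant coefficients turn the recurrence into one polynomial equation in r.
- a summation factor — a summation factor telescopes one-step recursions; this one carries higher-order memory.
- the master substitution — the recursion shifts the index rather than dividing it.
- the characteristic-root method: yes — fits the structure here.


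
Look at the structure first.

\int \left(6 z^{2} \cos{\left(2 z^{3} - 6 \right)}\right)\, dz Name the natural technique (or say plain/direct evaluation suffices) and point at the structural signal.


Technique: u-substitution — structure check: outer function, inner expression 2 z^{3} - 6, inner derivative as a factor — the classic u = 2 z^{3} - 6 pattern.


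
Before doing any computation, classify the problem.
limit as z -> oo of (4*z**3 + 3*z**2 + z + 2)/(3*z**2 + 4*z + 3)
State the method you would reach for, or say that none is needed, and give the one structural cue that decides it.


Method: dominant-term comparison — divide by the highest power of z present: lower-order terms vanish and the dominant ratio remains. l'Hôpital's at-infinity variant applies to the expression viewed as a single quotient; the leading-term comparison is the direct route.


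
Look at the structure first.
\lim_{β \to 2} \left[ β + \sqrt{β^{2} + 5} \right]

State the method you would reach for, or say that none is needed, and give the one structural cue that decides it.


Verdict: no special technique — no vanishing denominator and no indeterminate clash at the point — evaluation is immediate.


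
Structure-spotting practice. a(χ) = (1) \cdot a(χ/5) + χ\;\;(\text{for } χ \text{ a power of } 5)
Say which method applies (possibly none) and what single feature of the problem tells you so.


Method: the master substitution — treat m = log base 5 of χ as the new clock: one recursion step advances m by one while χ scales by 5.


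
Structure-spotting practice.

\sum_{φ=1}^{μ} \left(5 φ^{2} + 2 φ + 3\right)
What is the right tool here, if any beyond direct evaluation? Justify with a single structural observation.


Method: no special technique — recognize the absence of structure: constant-multiple powers of φ summed plainly, no special method required.


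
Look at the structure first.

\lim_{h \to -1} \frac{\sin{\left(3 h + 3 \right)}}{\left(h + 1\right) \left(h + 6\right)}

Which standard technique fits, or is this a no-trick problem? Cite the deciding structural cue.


Best approach: l'Hôpital's rule (0/0) — both numerator and denominator vanish at -1: the genuine 0/0 indeterminate that l'Hôpital exists for. Known elementary limits would finish this too — the rule just bypasses the case analysis.


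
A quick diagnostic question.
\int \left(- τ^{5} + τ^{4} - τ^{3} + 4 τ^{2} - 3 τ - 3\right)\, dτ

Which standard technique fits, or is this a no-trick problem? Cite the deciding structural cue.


Diagnosis: no special technique — every term is a constant multiple of a power of τ; term-wise power-rule integration needs no preliminary transformation.


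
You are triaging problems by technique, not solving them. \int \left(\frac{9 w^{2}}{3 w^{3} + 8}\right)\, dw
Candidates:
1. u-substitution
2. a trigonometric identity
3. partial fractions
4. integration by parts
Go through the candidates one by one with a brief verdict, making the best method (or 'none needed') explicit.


Diagnosis: u-substitution — set u = 3 w^{3} + 8: a constant multiple of its derivative, namely 9 w^{2}, is present as a factor once the integrand is collected, so the du is sitting there waiting.
- u-substitution: yes, a natural case for it.
- a trigonometric identity — there is no trigonometric structure at all — the integrand carries no sine or cosine to rewrite.
- partial fractions — the denominator is irreducible over the rationals — no rational-coefficient split into simpler fractions exists.
- integration by parts — no split into a nonconstant polynomial times one of the standard kernels — exp, sine, or cosine of a linear argument, or a logarithm — applies here.


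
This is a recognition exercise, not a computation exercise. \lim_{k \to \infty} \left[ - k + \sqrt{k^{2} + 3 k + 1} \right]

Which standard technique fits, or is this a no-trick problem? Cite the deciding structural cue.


Verdict: conjugate multiplication — both pieces blow up but their difference is finite; the conjugate trick rationalizes \sqrt{k^{2} + 3 k + 1} - k.


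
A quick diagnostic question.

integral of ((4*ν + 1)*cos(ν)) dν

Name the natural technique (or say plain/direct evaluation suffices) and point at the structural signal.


Diagnosis: integration by parts — a polynomial 4*ν + 1 against the kernel cos(ν) is the signature bounded-ladder case for integration by parts.


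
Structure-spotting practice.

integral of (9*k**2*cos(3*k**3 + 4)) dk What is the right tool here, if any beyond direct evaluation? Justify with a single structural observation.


Diagnosis: u-substitution — the only nontrivial dependence routes through 3*k**3 + 4, whose derivative supplies the leftover factor up to a constant multiple — u = 3*k**3 + 4 flattens it.


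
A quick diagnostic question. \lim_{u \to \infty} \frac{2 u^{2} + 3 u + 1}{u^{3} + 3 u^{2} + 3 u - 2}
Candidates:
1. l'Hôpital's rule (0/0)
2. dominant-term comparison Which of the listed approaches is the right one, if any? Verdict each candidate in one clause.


Best approach: dominant-term comparison — at large u only the top-degree terms survive; compare the leading terms and the limit falls out.
- l'Hôpital's rule (0/0) — as a single quotient the expression runs to ∞/∞ at the limit point — an at-infinity form of the rule would apply, though the leading-growth comparison is the direct reading.
- dominant-term comparison — yes — fits the structure here.


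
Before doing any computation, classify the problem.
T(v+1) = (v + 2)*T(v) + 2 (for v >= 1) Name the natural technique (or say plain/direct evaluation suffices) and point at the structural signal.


Technique: a summation factor — first-order, linear, moving coefficient v + 2: the discrete analogue of an integrating factor handles it.


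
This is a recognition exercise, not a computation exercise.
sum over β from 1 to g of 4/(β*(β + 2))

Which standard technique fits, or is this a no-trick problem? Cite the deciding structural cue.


Technique: telescoping — the denominator's roots in 4/(β*(β + 2)) sit an integer apart: decomposition produces a self-cancelling chain.


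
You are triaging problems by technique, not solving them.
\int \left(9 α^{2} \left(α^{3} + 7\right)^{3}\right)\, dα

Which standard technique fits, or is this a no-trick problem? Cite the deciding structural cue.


Best approach: u-substitution — spotting that 9 α^{2} is a constant multiple of the derivative of α^{3} + 7 is the key observation — substitute u = α^{3} + 7 and the integral becomes one-dimensional in u. Brute-force expansion works too — the substitution sees the structure instead of grinding through terms.


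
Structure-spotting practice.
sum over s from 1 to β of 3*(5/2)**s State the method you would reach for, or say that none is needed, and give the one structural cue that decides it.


Verdict: the geometric series formula — the ratio of consecutive terms is the constant 5/2, independent of the index — a geometric sum.


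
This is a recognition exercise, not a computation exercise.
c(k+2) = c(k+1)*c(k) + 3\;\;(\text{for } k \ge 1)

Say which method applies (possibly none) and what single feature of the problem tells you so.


Diagnosis: no special technique — no ansatz, no master substitution, no summation factor survives the nonlinearity here.


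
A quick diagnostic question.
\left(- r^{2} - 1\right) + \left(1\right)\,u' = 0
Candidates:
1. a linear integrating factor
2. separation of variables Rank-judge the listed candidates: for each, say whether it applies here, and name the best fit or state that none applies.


Verdict: no special technique — the slope is a pure function of r; integrate both sides and be done.
- a linear integrating factor: the linear template holds only trivially here (the unknown is absent, so the coefficient is zero) — the method is not the natural label.
- separation of variables: separation is only trivially available — with the unknown absent from the slope this is a direct integration, not a separation problem.


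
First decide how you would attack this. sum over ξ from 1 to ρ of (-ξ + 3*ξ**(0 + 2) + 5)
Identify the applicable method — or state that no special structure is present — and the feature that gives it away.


Technique: no special technique — nothing telescopes and nothing is geometric; polynomial terms in ξ sum term by term.


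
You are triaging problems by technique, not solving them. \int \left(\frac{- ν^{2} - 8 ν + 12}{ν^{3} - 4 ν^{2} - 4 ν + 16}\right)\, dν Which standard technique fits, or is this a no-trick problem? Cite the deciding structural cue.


Diagnosis: partial fractions — the bottom factors while the top stays lower-degree — split into simple fractions and integrate piece by piece.


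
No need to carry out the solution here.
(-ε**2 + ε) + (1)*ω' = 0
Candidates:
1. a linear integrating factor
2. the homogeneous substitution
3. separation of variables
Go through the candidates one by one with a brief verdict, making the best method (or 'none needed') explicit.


Verdict: no special technique — the slope is a function of ε alone, so integrate both sides directly.
- a linear integrating factor — the linear template holds only trivially here (the unknown is absent, so the coefficient is zero) — the method is not the natural label.
- the homogeneous substitution: rescaling both variables together changes the slope, so no ratio substitution collapses it.
- separation of variables — separation is only trivially available — with the unknown absent from the slope this is a direct integration, not a separation problem.


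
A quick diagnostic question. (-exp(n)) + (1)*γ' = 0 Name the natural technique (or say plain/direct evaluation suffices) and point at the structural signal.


Method: no special technique — solved for the derivative, γ never appears on the right — this is a direct integration in n, not a differential-equations problem at heart.


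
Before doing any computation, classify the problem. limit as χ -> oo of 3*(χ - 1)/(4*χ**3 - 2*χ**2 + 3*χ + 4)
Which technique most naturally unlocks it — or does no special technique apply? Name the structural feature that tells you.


Verdict: dominant-term comparison — divide through by the highest power of χ; every lower-order term dies and the dominant terms decide the limit. Viewed as a single quotient this is an ∞/∞ form — an at-infinity application of l'Hôpital's rule would also resolve it; comparing leading growth reads the answer without differentiating.


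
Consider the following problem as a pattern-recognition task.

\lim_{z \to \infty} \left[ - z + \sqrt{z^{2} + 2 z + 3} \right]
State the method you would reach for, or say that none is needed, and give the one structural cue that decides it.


Diagnosis: conjugate multiplication — \sqrt{z^{2} + 2 z + 3} and z both blow up, but their difference is tame once the conjugate rationalizes it.


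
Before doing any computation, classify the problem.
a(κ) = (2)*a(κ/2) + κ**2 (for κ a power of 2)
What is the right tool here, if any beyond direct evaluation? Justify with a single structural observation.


Technique: the master substitution — a divide-and-conquer shape: argument κ/2, so change variables with κ = 2^m and solve the linear version.


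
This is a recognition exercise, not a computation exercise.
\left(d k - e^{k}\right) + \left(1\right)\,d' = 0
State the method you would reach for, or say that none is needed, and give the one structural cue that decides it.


Method: a linear integrating factor — the equation is linear in d with coefficient k; multiplying by the integrating factor exp(∫k) makes the left side a perfect derivative.


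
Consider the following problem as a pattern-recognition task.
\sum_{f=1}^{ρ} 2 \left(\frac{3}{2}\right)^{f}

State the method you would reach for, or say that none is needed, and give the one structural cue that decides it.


Method: the geometric series formula — the ratio of consecutive terms is the constant \frac{3}{2}, independent of the index — a geometric sum.


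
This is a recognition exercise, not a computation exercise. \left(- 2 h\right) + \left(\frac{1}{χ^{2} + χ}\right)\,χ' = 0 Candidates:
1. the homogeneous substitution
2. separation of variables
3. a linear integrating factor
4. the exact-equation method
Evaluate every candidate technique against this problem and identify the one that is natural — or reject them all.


Technique: separation of variables — solved for the derivative, the right side splits multiplicatively into a function of each variable alone — divide and integrate each side. This doubles as a Bernoulli equation in the unknown as written; dividing and integrating works on it directly.
- the homogeneous substitution: the ratio substitution does not collapse this equation.
- separation of variables: yes — fits the structure here.
- a linear integrating factor — the unknown enters nonlinearly (through a power, a denominator, or a transcendental function), which the linear integrating-factor recipe cannot absorb as-is — any repair would come from a preliminary substitution, not the factor.
- the exact-equation method: with no real cross-dependence between the variables, the exact-equation machinery is a detour rather than the natural reading.


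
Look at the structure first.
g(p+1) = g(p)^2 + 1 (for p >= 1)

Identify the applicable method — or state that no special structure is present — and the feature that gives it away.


Technique: no special technique — once the recursion is nonlinear, characteristic roots, master substitutions, and summation factors are all off the table.


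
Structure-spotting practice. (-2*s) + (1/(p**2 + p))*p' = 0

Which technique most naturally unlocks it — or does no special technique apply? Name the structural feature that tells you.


Verdict: separation of variables — solved for the derivative, the right side splits multiplicatively into a function of each variable alone — divide and integrate each side. Rearranged, this also fits the Bernoulli template directly; separation reads the product structure as given.


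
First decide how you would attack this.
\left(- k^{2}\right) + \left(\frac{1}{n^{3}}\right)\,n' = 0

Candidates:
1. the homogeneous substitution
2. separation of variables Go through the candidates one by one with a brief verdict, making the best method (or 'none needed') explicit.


Verdict: separation of variables — solved for the derivative, the right side splits multiplicatively into a function of each variable alone — divide and integrate each side.
- the homogeneous substitution: the slope is not a function of the ratio of the variables alone.
- separation of variables: yes — fits the structure here.


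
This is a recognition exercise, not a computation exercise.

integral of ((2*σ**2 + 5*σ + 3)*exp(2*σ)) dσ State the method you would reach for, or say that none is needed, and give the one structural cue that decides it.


Method: integration by parts — a polynomial 2*σ**2 + 5*σ + 3 against the kernel exp(2*σ) is the signature bounded-ladder case for integration by parts.


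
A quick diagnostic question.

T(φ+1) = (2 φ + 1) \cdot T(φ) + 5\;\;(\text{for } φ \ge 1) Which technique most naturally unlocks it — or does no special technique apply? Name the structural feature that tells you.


Diagnosis: a summation factor — with the index-dependent coefficient 2 φ + 1, dividing by the cumulative product turns the left side into a pure difference.


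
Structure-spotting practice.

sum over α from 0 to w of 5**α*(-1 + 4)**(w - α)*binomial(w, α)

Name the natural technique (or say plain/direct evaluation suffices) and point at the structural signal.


Verdict: the binomial theorem — the summand is term α of a binomial expansion in 5 and (-1 + 4); the whole sum is a single power.
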